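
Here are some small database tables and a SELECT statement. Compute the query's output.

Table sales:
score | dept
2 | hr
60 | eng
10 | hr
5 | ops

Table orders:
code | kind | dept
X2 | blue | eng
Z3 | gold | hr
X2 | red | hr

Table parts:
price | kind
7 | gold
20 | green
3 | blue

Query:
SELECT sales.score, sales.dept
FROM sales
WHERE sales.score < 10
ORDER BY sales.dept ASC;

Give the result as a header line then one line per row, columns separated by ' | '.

After WHERE (2 rows):
sales.score | sales.dept
2 | hr
5 | ops
After SELECT (2 rows):
sales.score | sales.dept
2 | hr
5 | ops
After ORDER BY (2 rows):
sales.score | sales.dept
2 | hr
5 | ops

== RESULT ==
sales.score | sales.dept
2 | hr
5 | ops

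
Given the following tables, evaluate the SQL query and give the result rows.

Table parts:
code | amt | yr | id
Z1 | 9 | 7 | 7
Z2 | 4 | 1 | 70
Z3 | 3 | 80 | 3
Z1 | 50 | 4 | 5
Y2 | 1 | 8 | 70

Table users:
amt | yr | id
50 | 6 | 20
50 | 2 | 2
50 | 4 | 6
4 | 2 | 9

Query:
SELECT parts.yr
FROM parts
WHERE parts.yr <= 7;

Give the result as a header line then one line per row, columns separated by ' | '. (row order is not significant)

After WHERE (3 rows):
parts.code | parts.amt | parts.yr | parts.id
Z1 | 9 | 7 | 7
Z2 | 4 | 1 | 70
Z1 | 50 | 4 | 5
After SELECT (3 rows):
parts.yr
7
1
4

== RESULT ==
parts.yr
7
1
4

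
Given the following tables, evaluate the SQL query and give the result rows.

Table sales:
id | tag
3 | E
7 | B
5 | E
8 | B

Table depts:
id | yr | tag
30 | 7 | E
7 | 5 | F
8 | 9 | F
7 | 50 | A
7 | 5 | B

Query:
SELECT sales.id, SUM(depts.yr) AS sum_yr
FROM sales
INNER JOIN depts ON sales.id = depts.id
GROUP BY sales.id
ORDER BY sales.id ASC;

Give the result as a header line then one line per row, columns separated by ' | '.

== RESULT ==
sales.id | sum_yr
7 | 60
8 | 9

Derivation:
After JOIN depts (4 rows):
sales.id | sales.tag | depts.id | depts.yr | depts.tag
7 | B | 7 | 5 | F
7 | B | 7 | 50 | A
7 | B | 7 | 5 | B
8 | B | 8 | 9 | F
After GROUP BY (2 rows):
sales.id | sum_yr
7 | 60
8 | 9
After ORDER BY (2 rows):
sales.id | sum_yr
7 | 60
8 | 9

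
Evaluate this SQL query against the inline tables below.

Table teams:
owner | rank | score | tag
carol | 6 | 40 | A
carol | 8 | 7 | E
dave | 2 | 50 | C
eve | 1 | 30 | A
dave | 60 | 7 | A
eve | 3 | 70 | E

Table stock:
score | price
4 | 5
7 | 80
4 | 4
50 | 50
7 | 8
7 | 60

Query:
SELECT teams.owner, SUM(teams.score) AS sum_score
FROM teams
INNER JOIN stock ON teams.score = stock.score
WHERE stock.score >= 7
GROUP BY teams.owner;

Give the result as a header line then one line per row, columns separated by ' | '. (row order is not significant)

== RESULT ==
teams.owner | sum_score
carol | 21
dave | 71

Derivation:
After JOIN stock (7 rows):
teams.owner | teams.rank | teams.score | teams.tag | stock.score | stock.price
carol | 8 | 7 | E | 7 | 80
carol | 8 | 7 | E | 7 | 8
carol | 8 | 7 | E | 7 | 60
dave | 2 | 50 | C | 50 | 50
dave | 60 | 7 | A | 7 | 80
dave | 60 | 7 | A | 7 | 8
dave | 60 | 7 | A | 7 | 60
After WHERE (7 rows):
teams.owner | teams.rank | teams.score | teams.tag | stock.score | stock.price
carol | 8 | 7 | E | 7 | 80
carol | 8 | 7 | E | 7 | 8
carol | 8 | 7 | E | 7 | 60
dave | 2 | 50 | C | 50 | 50
dave | 60 | 7 | A | 7 | 80
dave | 60 | 7 | A | 7 | 8
dave | 60 | 7 | A | 7 | 60
After GROUP BY (2 rows):
teams.owner | sum_score
carol | 21
dave | 71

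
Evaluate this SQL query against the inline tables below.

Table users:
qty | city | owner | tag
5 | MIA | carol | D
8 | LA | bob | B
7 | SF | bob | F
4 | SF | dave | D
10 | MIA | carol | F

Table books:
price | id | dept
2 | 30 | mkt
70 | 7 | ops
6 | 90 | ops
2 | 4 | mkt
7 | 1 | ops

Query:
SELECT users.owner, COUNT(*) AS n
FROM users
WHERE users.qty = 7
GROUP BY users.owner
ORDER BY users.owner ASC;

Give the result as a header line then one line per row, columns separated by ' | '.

== RESULT ==
users.owner | n
bob | 1

Derivation:
After WHERE (1 rows):
users.qty | users.city | users.owner | users.tag
7 | SF | bob | F
After GROUP BY (1 rows):
users.owner | n
bob | 1
After ORDER BY (1 rows):
users.owner | n
bob | 1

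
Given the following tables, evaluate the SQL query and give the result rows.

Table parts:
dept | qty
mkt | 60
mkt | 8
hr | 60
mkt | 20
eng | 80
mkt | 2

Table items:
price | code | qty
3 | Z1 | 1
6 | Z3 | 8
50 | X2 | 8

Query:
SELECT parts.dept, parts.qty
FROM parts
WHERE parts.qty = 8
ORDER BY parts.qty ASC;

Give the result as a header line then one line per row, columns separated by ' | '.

== RESULT ==
parts.dept | parts.qty
mkt | 8

Derivation:
After WHERE (1 rows):
parts.dept | parts.qty
mkt | 8
After SELECT (1 rows):
parts.dept | parts.qty
mkt | 8
After ORDER BY (1 rows):
parts.dept | parts.qty
mkt | 8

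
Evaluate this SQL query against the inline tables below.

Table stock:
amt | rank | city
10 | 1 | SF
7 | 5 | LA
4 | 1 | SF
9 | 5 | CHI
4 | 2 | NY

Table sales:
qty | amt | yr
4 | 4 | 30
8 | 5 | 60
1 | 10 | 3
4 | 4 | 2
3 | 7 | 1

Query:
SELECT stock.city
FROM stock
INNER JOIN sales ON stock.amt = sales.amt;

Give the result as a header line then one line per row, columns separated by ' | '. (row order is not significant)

== RESULT ==
stock.city
SF
LA
SF
SF
NY
NY

Derivation:
After JOIN sales (6 rows):
stock.amt | stock.rank | stock.city | sales.qty | sales.amt | sales.yr
10 | 1 | SF | 1 | 10 | 3
7 | 5 | LA | 3 | 7 | 1
4 | 1 | SF | 4 | 4 | 30
4 | 1 | SF | 4 | 4 | 2
4 | 2 | NY | 4 | 4 | 30
4 | 2 | NY | 4 | 4 | 2
After SELECT (6 rows):
stock.city
SF
LA
SF
SF
NY
NY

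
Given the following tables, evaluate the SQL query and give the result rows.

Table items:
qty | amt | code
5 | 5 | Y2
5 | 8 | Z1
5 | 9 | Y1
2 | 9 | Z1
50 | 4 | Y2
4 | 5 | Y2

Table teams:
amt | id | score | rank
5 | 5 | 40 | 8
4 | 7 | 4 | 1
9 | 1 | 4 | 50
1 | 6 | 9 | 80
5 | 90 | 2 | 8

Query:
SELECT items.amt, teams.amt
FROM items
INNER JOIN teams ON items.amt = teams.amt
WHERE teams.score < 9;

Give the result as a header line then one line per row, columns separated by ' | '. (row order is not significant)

== RESULT ==
items.amt | teams.amt
5 | 5
9 | 9
9 | 9
4 | 4
5 | 5

Derivation:
After JOIN teams (7 rows):
items.qty | items.amt | items.code | teams.amt | teams.id | teams.score | teams.rank
5 | 5 | Y2 | 5 | 5 | 40 | 8
5 | 5 | Y2 | 5 | 90 | 2 | 8
5 | 9 | Y1 | 9 | 1 | 4 | 50
2 | 9 | Z1 | 9 | 1 | 4 | 50
50 | 4 | Y2 | 4 | 7 | 4 | 1
4 | 5 | Y2 | 5 | 5 | 40 | 8
4 | 5 | Y2 | 5 | 90 | 2 | 8
After WHERE (5 rows):
items.qty | items.amt | items.code | teams.amt | teams.id | teams.score | teams.rank
5 | 5 | Y2 | 5 | 90 | 2 | 8
5 | 9 | Y1 | 9 | 1 | 4 | 50
2 | 9 | Z1 | 9 | 1 | 4 | 50
50 | 4 | Y2 | 4 | 7 | 4 | 1
4 | 5 | Y2 | 5 | 90 | 2 | 8
After SELECT (5 rows):
items.amt | teams.amt
5 | 5
9 | 9
9 | 9
4 | 4
5 | 5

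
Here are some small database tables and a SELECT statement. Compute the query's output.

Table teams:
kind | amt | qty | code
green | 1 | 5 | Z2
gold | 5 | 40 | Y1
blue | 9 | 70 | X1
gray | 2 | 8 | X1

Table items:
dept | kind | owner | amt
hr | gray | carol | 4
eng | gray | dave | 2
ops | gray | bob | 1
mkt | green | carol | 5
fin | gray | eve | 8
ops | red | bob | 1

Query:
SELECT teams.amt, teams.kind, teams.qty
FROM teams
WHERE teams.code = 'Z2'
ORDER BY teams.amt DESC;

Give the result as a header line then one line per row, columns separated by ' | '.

== RESULT ==
teams.amt | teams.kind | teams.qty
1 | green | 5

Derivation:
After WHERE (1 rows):
teams.kind | teams.amt | teams.qty | teams.code
green | 1 | 5 | Z2
After SELECT (1 rows):
teams.amt | teams.kind | teams.qty
1 | green | 5
After ORDER BY (1 rows):
teams.amt | teams.kind | teams.qty
1 | green | 5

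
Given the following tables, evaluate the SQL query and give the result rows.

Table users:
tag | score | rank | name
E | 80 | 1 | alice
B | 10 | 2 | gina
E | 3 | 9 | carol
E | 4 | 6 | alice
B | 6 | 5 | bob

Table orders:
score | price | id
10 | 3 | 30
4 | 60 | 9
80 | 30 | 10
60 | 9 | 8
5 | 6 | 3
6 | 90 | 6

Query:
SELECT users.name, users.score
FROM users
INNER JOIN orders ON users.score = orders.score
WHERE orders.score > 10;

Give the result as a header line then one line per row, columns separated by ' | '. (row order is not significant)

After JOIN orders (4 rows):
users.tag | users.score | users.rank | users.name | orders.score | orders.price | orders.id
E | 80 | 1 | alice | 80 | 30 | 10
B | 10 | 2 | gina | 10 | 3 | 30
E | 4 | 6 | alice | 4 | 60 | 9
B | 6 | 5 | bob | 6 | 90 | 6
After WHERE (1 rows):
users.tag | users.score | users.rank | users.name | orders.score | orders.price | orders.id
E | 80 | 1 | alice | 80 | 30 | 10
After SELECT (1 rows):
users.name | users.score
alice | 80

== RESULT ==
users.name | users.score
alice | 80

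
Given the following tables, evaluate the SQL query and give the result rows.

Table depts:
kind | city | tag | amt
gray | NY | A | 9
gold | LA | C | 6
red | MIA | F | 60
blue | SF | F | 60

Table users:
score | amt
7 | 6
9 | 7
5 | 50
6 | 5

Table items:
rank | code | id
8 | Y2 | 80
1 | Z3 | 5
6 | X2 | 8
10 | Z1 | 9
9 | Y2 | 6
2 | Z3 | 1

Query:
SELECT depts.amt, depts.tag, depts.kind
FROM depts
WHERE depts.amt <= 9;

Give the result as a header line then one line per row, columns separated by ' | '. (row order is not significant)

== RESULT ==
depts.amt | depts.tag | depts.kind
9 | A | gray
6 | C | gold

Derivation:
After WHERE (2 rows):
depts.kind | depts.city | depts.tag | depts.amt
gray | NY | A | 9
gold | LA | C | 6
After SELECT (2 rows):
depts.amt | depts.tag | depts.kind
9 | A | gray
6 | C | gold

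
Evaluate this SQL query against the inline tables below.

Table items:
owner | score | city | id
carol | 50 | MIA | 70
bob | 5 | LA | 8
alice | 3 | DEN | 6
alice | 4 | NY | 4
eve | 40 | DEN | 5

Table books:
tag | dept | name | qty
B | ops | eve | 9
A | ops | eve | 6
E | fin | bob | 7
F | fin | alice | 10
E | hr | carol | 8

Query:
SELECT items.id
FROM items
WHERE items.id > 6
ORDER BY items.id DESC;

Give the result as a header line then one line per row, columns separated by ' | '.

== RESULT ==
items.id
70
8

Derivation:
After WHERE (2 rows):
items.owner | items.score | items.city | items.id
carol | 50 | MIA | 70
bob | 5 | LA | 8
After SELECT (2 rows):
items.id
70
8
After ORDER BY (2 rows):
items.id
70
8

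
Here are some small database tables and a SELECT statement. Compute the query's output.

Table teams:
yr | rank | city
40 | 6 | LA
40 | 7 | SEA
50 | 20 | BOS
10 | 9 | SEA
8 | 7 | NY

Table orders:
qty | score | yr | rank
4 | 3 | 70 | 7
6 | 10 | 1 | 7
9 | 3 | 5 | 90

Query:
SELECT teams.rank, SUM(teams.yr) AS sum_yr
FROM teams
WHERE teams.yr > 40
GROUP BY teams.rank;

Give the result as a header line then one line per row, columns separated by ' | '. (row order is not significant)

== RESULT ==
teams.rank | sum_yr
20 | 50

Derivation:
After WHERE (1 rows):
teams.yr | teams.rank | teams.city
50 | 20 | BOS
After GROUP BY (1 rows):
teams.rank | sum_yr
20 | 50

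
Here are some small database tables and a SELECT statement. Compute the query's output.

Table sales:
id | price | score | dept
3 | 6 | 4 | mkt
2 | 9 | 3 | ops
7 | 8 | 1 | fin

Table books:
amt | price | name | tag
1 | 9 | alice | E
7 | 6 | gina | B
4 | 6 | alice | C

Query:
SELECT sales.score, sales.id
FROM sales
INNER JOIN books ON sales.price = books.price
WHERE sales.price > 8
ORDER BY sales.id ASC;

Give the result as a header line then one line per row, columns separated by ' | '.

After JOIN books (3 rows):
sales.id | sales.price | sales.score | sales.dept | books.amt | books.price | books.name | books.tag
3 | 6 | 4 | mkt | 7 | 6 | gina | B
3 | 6 | 4 | mkt | 4 | 6 | alice | C
2 | 9 | 3 | ops | 1 | 9 | alice | E
After WHERE (1 rows):
sales.id | sales.price | sales.score | sales.dept | books.amt | books.price | books.name | books.tag
2 | 9 | 3 | ops | 1 | 9 | alice | E
After SELECT (1 rows):
sales.score | sales.id
3 | 2
After ORDER BY (1 rows):
sales.score | sales.id
3 | 2

== RESULT ==
sales.score | sales.id
3 | 2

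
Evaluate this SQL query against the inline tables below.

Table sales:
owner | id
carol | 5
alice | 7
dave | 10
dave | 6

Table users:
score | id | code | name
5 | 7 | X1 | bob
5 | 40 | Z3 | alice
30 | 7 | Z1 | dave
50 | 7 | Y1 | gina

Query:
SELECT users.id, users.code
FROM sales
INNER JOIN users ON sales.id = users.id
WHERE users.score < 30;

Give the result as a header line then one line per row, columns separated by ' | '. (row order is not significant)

After JOIN users (3 rows):
sales.owner | sales.id | users.score | users.id | users.code | users.name
alice | 7 | 5 | 7 | X1 | bob
alice | 7 | 30 | 7 | Z1 | dave
alice | 7 | 50 | 7 | Y1 | gina
After WHERE (1 rows):
sales.owner | sales.id | users.score | users.id | users.code | users.name
alice | 7 | 5 | 7 | X1 | bob
After SELECT (1 rows):
users.id | users.code
7 | X1

== RESULT ==
users.id | users.code
7 | X1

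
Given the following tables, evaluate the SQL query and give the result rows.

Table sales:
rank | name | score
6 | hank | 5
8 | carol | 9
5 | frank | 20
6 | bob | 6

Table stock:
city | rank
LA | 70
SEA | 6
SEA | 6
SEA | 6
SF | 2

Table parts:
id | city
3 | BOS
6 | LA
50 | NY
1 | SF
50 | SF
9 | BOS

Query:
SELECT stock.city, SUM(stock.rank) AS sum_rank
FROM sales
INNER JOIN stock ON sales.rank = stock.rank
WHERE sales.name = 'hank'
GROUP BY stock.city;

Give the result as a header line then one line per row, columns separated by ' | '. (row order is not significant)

After JOIN stock (6 rows):
sales.rank | sales.name | sales.score | stock.city | stock.rank
6 | hank | 5 | SEA | 6
6 | hank | 5 | SEA | 6
6 | hank | 5 | SEA | 6
6 | bob | 6 | SEA | 6
6 | bob | 6 | SEA | 6
6 | bob | 6 | SEA | 6
After WHERE (3 rows):
sales.rank | sales.name | sales.score | stock.city | stock.rank
6 | hank | 5 | SEA | 6
6 | hank | 5 | SEA | 6
6 | hank | 5 | SEA | 6
After GROUP BY (1 rows):
stock.city | sum_rank
SEA | 18

== RESULT ==
stock.city | sum_rank
SEA | 18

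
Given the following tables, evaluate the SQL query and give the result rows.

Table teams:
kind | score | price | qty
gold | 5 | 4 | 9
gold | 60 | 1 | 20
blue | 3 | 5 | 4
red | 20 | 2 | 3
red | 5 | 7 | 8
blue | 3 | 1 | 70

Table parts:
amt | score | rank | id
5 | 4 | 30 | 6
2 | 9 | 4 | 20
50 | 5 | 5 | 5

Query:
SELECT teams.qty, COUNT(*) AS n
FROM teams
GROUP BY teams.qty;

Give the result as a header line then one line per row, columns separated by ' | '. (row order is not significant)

After GROUP BY (6 rows):
teams.qty | n
9 | 1
20 | 1
4 | 1
3 | 1
8 | 1
70 | 1

== RESULT ==
teams.qty | n
9 | 1
20 | 1
4 | 1
3 | 1
8 | 1
70 | 1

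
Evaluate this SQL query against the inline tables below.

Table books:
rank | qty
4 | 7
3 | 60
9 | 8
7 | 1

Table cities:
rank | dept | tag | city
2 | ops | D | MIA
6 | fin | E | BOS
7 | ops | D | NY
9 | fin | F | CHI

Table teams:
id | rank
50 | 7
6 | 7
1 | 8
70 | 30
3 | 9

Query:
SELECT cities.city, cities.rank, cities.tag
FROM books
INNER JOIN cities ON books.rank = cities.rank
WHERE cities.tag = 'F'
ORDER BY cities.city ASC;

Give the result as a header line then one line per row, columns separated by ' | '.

== RESULT ==
cities.city | cities.rank | cities.tag
CHI | 9 | F

Derivation:
After JOIN cities (2 rows):
books.rank | books.qty | cities.rank | cities.dept | cities.tag | cities.city
9 | 8 | 9 | fin | F | CHI
7 | 1 | 7 | ops | D | NY
After WHERE (1 rows):
books.rank | books.qty | cities.rank | cities.dept | cities.tag | cities.city
9 | 8 | 9 | fin | F | CHI
After SELECT (1 rows):
cities.city | cities.rank | cities.tag
CHI | 9 | F
After ORDER BY (1 rows):
cities.city | cities.rank | cities.tag
CHI | 9 | F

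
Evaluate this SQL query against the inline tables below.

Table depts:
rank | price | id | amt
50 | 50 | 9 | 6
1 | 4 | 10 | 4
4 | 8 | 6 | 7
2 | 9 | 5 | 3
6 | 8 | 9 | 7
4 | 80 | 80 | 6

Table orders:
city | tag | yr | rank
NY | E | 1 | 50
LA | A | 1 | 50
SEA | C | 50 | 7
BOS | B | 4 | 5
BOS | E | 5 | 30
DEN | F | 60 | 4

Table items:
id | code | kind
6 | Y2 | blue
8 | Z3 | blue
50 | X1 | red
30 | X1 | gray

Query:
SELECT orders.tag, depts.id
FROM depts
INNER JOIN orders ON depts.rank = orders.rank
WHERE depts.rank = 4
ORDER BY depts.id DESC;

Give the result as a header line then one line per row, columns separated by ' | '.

After JOIN orders (4 rows):
depts.rank | depts.price | depts.id | depts.amt | orders.city | orders.tag | orders.yr | orders.rank
50 | 50 | 9 | 6 | NY | E | 1 | 50
50 | 50 | 9 | 6 | LA | A | 1 | 50
4 | 8 | 6 | 7 | DEN | F | 60 | 4
4 | 80 | 80 | 6 | DEN | F | 60 | 4
After WHERE (2 rows):
depts.rank | depts.price | depts.id | depts.amt | orders.city | orders.tag | orders.yr | orders.rank
4 | 8 | 6 | 7 | DEN | F | 60 | 4
4 | 80 | 80 | 6 | DEN | F | 60 | 4
After SELECT (2 rows):
orders.tag | depts.id
F | 6
F | 80
After ORDER BY (2 rows):
orders.tag | depts.id
F | 80
F | 6

== RESULT ==
orders.tag | depts.id
F | 80
F | 6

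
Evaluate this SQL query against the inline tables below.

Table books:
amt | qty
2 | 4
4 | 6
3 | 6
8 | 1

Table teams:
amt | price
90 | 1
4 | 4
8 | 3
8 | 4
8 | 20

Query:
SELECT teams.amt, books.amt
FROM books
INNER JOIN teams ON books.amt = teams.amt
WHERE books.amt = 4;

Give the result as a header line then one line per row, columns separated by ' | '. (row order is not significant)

== RESULT ==
teams.amt | books.amt
4 | 4

Derivation:
After JOIN teams (4 rows):
books.amt | books.qty | teams.amt | teams.price
4 | 6 | 4 | 4
8 | 1 | 8 | 3
8 | 1 | 8 | 4
8 | 1 | 8 | 20
After WHERE (1 rows):
books.amt | books.qty | teams.amt | teams.price
4 | 6 | 4 | 4
After SELECT (1 rows):
teams.amt | books.amt
4 | 4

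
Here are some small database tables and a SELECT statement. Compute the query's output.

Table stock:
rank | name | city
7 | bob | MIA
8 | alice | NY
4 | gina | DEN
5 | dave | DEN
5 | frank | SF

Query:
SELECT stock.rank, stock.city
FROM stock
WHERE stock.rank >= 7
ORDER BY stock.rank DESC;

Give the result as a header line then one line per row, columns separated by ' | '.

After WHERE (2 rows):
stock.rank | stock.name | stock.city
7 | bob | MIA
8 | alice | NY
After SELECT (2 rows):
stock.rank | stock.city
7 | MIA
8 | NY
After ORDER BY (2 rows):
stock.rank | stock.city
8 | NY
7 | MIA

== RESULT ==
stock.rank | stock.city
8 | NY
7 | MIA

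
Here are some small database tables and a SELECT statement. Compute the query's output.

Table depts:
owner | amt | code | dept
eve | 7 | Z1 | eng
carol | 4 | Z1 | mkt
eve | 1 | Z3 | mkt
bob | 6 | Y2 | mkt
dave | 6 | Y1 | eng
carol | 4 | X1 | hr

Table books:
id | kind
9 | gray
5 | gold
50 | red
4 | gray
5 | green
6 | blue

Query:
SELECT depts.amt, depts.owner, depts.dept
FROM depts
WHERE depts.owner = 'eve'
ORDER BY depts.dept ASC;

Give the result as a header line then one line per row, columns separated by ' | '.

== RESULT ==
depts.amt | depts.owner | depts.dept
7 | eve | eng
1 | eve | mkt

Derivation:
After WHERE (2 rows):
depts.owner | depts.amt | depts.code | depts.dept
eve | 7 | Z1 | eng
eve | 1 | Z3 | mkt
After SELECT (2 rows):
depts.amt | depts.owner | depts.dept
7 | eve | eng
1 | eve | mkt
After ORDER BY (2 rows):
depts.amt | depts.owner | depts.dept
7 | eve | eng
1 | eve | mkt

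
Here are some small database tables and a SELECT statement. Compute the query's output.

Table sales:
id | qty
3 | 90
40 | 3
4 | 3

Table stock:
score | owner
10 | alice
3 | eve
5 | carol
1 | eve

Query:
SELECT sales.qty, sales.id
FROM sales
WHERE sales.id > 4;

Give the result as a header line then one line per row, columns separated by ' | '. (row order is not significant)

== RESULT ==
sales.qty | sales.id
3 | 40

Derivation:
After WHERE (1 rows):
sales.id | sales.qty
40 | 3
After SELECT (1 rows):
sales.qty | sales.id
3 | 40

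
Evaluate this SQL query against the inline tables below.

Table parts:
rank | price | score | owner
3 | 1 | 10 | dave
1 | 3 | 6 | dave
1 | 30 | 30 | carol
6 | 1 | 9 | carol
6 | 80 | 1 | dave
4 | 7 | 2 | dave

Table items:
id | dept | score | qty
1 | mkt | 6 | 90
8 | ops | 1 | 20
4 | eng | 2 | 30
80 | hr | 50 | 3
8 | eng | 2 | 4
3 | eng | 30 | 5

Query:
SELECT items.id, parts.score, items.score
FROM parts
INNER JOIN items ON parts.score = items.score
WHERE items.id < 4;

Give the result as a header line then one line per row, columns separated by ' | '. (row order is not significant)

== RESULT ==
items.id | parts.score | items.score
1 | 6 | 6
3 | 30 | 30

Derivation:
After JOIN items (5 rows):
parts.rank | parts.price | parts.score | parts.owner | items.id | items.dept | items.score | items.qty
1 | 3 | 6 | dave | 1 | mkt | 6 | 90
1 | 30 | 30 | carol | 3 | eng | 30 | 5
6 | 80 | 1 | dave | 8 | ops | 1 | 20
4 | 7 | 2 | dave | 4 | eng | 2 | 30
4 | 7 | 2 | dave | 8 | eng | 2 | 4
After WHERE (2 rows):
parts.rank | parts.price | parts.score | parts.owner | items.id | items.dept | items.score | items.qty
1 | 3 | 6 | dave | 1 | mkt | 6 | 90
1 | 30 | 30 | carol | 3 | eng | 30 | 5
After SELECT (2 rows):
items.id | parts.score | items.score
1 | 6 | 6
3 | 30 | 30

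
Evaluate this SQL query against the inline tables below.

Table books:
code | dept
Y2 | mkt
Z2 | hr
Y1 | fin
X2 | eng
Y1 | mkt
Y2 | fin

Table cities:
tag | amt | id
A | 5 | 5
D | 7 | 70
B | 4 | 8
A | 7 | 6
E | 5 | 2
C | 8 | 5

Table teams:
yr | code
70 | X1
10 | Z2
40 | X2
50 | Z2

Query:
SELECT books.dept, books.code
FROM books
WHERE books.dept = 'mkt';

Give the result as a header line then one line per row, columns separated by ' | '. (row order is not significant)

After WHERE (2 rows):
books.code | books.dept
Y2 | mkt
Y1 | mkt
After SELECT (2 rows):
books.dept | books.code
mkt | Y2
mkt | Y1

== RESULT ==
books.dept | books.code
mkt | Y2
mkt | Y1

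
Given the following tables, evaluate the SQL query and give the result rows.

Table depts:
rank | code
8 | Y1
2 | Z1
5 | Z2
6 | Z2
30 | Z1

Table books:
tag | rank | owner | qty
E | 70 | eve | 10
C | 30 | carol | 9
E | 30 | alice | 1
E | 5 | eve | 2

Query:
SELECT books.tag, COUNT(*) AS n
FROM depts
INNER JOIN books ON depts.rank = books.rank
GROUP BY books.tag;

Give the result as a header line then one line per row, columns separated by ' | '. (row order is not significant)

After JOIN books (3 rows):
depts.rank | depts.code | books.tag | books.rank | books.owner | books.qty
5 | Z2 | E | 5 | eve | 2
30 | Z1 | C | 30 | carol | 9
30 | Z1 | E | 30 | alice | 1
After GROUP BY (2 rows):
books.tag | n
E | 2
C | 1

== RESULT ==
books.tag | n
E | 2
C | 1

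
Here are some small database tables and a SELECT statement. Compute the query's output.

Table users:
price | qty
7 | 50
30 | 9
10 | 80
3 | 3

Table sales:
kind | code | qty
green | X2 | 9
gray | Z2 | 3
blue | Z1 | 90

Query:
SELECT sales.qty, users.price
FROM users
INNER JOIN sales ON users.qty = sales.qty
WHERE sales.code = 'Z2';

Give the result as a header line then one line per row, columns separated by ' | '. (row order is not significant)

After JOIN sales (2 rows):
users.price | users.qty | sales.kind | sales.code | sales.qty
30 | 9 | green | X2 | 9
3 | 3 | gray | Z2 | 3
After WHERE (1 rows):
users.price | users.qty | sales.kind | sales.code | sales.qty
3 | 3 | gray | Z2 | 3
After SELECT (1 rows):
sales.qty | users.price
3 | 3

== RESULT ==
sales.qty | users.price
3 | 3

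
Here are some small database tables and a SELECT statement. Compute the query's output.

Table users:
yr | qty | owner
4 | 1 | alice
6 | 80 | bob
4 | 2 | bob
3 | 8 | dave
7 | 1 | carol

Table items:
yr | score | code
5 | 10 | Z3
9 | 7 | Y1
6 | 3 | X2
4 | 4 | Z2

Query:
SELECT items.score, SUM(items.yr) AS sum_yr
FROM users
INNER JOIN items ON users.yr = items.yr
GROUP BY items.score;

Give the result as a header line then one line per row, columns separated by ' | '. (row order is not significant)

== RESULT ==
items.score | sum_yr
4 | 8
3 | 6

Derivation:
After JOIN items (3 rows):
users.yr | users.qty | users.owner | items.yr | items.score | items.code
4 | 1 | alice | 4 | 4 | Z2
6 | 80 | bob | 6 | 3 | X2
4 | 2 | bob | 4 | 4 | Z2
After GROUP BY (2 rows):
items.score | sum_yr
4 | 8
3 | 6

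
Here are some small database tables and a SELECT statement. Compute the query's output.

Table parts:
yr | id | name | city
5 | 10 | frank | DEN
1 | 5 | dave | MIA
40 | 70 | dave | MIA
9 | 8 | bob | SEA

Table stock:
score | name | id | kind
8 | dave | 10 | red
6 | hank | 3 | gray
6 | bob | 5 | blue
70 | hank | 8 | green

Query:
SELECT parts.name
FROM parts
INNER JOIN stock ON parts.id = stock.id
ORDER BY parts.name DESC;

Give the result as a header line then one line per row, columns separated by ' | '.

After JOIN stock (3 rows):
parts.yr | parts.id | parts.name | parts.city | stock.score | stock.name | stock.id | stock.kind
5 | 10 | frank | DEN | 8 | dave | 10 | red
1 | 5 | dave | MIA | 6 | bob | 5 | blue
9 | 8 | bob | SEA | 70 | hank | 8 | green
After SELECT (3 rows):
parts.name
frank
dave
bob
After ORDER BY (3 rows):
parts.name
frank
dave
bob

== RESULT ==
parts.name
frank
dave
bob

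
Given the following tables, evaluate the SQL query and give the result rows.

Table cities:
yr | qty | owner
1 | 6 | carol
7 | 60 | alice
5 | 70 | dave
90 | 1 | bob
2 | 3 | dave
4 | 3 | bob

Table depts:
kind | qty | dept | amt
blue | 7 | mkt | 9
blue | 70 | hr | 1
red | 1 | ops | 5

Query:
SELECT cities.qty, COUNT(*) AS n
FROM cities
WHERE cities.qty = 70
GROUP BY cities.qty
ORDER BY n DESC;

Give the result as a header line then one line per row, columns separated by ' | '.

After WHERE (1 rows):
cities.yr | cities.qty | cities.owner
5 | 70 | dave
After GROUP BY (1 rows):
cities.qty | n
70 | 1
After ORDER BY (1 rows):
cities.qty | n
70 | 1

== RESULT ==
cities.qty | n
70 | 1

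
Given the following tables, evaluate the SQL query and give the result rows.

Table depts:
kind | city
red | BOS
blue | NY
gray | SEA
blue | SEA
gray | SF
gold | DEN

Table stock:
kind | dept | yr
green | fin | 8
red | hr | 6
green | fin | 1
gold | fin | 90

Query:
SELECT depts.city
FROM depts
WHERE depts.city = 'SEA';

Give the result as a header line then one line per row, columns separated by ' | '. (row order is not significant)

After WHERE (2 rows):
depts.kind | depts.city
gray | SEA
blue | SEA
After SELECT (2 rows):
depts.city
SEA
SEA

== RESULT ==
depts.city
SEA
SEA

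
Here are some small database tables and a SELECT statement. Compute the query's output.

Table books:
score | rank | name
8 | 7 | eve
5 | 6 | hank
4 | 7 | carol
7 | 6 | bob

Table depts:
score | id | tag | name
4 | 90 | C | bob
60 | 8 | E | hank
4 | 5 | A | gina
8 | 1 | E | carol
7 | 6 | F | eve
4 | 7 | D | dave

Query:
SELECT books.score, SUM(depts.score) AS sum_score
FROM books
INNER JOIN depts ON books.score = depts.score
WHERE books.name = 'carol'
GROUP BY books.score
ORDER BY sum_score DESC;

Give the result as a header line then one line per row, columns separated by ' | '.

== RESULT ==
books.score | sum_score
4 | 12

Derivation:
After JOIN depts (5 rows):
books.score | books.rank | books.name | depts.score | depts.id | depts.tag | depts.name
8 | 7 | eve | 8 | 1 | E | carol
4 | 7 | carol | 4 | 90 | C | bob
4 | 7 | carol | 4 | 5 | A | gina
4 | 7 | carol | 4 | 7 | D | dave
7 | 6 | bob | 7 | 6 | F | eve
After WHERE (3 rows):
books.score | books.rank | books.name | depts.score | depts.id | depts.tag | depts.name
4 | 7 | carol | 4 | 90 | C | bob
4 | 7 | carol | 4 | 5 | A | gina
4 | 7 | carol | 4 | 7 | D | dave
After GROUP BY (1 rows):
books.score | sum_score
4 | 12
After ORDER BY (1 rows):
books.score | sum_score
4 | 12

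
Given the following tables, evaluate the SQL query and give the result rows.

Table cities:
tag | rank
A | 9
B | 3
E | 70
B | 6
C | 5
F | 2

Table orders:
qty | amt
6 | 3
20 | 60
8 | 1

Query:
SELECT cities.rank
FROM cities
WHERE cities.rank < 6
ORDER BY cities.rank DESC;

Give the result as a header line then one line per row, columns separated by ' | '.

== RESULT ==
cities.rank
5
3
2

Derivation:
After WHERE (3 rows):
cities.tag | cities.rank
B | 3
C | 5
F | 2
After SELECT (3 rows):
cities.rank
3
5
2
After ORDER BY (3 rows):
cities.rank
5
3
2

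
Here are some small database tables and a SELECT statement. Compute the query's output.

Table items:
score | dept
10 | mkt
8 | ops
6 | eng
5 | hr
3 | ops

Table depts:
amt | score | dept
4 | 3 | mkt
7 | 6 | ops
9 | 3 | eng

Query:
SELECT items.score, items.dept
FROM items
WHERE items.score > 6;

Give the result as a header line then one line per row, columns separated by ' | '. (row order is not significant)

After WHERE (2 rows):
items.score | items.dept
10 | mkt
8 | ops
After SELECT (2 rows):
items.score | items.dept
10 | mkt
8 | ops

== RESULT ==
items.score | items.dept
10 | mkt
8 | ops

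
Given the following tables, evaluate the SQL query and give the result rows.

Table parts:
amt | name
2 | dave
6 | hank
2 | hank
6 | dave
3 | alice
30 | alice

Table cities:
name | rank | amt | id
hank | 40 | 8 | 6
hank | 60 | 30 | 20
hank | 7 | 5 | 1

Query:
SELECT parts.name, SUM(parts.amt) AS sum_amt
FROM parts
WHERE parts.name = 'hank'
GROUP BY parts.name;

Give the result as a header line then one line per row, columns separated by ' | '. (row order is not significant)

After WHERE (2 rows):
parts.amt | parts.name
6 | hank
2 | hank
After GROUP BY (1 rows):
parts.name | sum_amt
hank | 8

== RESULT ==
parts.name | sum_amt
hank | 8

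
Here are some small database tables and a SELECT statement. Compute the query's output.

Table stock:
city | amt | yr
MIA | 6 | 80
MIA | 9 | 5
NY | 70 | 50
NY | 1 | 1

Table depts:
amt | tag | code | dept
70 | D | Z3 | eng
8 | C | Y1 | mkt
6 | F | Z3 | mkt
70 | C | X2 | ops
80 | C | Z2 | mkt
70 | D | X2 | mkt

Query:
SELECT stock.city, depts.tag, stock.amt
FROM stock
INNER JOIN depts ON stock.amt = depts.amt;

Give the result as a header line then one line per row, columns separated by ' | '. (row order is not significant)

== RESULT ==
stock.city | depts.tag | stock.amt
MIA | F | 6
NY | D | 70
NY | C | 70
NY | D | 70

Derivation:
After JOIN depts (4 rows):
stock.city | stock.amt | stock.yr | depts.amt | depts.tag | depts.code | depts.dept
MIA | 6 | 80 | 6 | F | Z3 | mkt
NY | 70 | 50 | 70 | D | Z3 | eng
NY | 70 | 50 | 70 | C | X2 | ops
NY | 70 | 50 | 70 | D | X2 | mkt
After SELECT (4 rows):
stock.city | depts.tag | stock.amt
MIA | F | 6
NY | D | 70
NY | C | 70
NY | D | 70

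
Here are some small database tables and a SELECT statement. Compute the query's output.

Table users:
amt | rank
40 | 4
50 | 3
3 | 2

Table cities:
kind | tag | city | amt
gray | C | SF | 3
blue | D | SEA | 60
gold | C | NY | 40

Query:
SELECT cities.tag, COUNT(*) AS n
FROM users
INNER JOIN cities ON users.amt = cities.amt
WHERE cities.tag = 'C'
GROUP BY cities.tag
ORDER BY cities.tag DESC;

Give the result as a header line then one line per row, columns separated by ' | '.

After JOIN cities (2 rows):
users.amt | users.rank | cities.kind | cities.tag | cities.city | cities.amt
40 | 4 | gold | C | NY | 40
3 | 2 | gray | C | SF | 3
After WHERE (2 rows):
users.amt | users.rank | cities.kind | cities.tag | cities.city | cities.amt
40 | 4 | gold | C | NY | 40
3 | 2 | gray | C | SF | 3
After GROUP BY (1 rows):
cities.tag | n
C | 2
After ORDER BY (1 rows):
cities.tag | n
C | 2

== RESULT ==
cities.tag | n
C | 2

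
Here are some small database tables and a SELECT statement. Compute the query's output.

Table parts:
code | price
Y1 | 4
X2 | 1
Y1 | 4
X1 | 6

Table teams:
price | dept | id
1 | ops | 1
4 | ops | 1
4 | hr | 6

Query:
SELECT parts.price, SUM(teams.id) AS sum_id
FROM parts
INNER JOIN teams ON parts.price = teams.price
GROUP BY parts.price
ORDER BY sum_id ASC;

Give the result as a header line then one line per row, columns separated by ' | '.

== RESULT ==
parts.price | sum_id
1 | 1
4 | 14

Derivation:
After JOIN teams (5 rows):
parts.code | parts.price | teams.price | teams.dept | teams.id
Y1 | 4 | 4 | ops | 1
Y1 | 4 | 4 | hr | 6
X2 | 1 | 1 | ops | 1
Y1 | 4 | 4 | ops | 1
Y1 | 4 | 4 | hr | 6
After GROUP BY (2 rows):
parts.price | sum_id
4 | 14
1 | 1
After ORDER BY (2 rows):
parts.price | sum_id
1 | 1
4 | 14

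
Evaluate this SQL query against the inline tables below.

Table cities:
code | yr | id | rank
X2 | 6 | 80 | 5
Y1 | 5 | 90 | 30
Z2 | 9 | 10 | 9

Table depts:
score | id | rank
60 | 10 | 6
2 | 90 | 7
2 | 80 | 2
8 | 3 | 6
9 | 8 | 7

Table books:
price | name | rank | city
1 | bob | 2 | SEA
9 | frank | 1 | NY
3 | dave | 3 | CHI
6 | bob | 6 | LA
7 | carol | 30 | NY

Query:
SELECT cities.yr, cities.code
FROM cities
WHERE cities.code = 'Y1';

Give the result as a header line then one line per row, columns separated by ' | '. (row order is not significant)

After WHERE (1 rows):
cities.code | cities.yr | cities.id | cities.rank
Y1 | 5 | 90 | 30
After SELECT (1 rows):
cities.yr | cities.code
5 | Y1

== RESULT ==
cities.yr | cities.code
5 | Y1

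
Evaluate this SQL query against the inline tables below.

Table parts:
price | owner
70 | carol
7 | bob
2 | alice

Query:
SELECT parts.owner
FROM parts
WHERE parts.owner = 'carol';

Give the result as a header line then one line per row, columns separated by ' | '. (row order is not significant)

After WHERE (1 rows):
parts.price | parts.owner
70 | carol
After SELECT (1 rows):
parts.owner
carol

== RESULT ==
parts.owner
carol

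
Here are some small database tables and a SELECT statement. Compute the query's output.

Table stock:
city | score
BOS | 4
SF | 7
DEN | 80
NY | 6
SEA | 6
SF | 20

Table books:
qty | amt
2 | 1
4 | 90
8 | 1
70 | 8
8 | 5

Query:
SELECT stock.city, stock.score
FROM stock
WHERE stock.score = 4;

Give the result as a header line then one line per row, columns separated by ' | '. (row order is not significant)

== RESULT ==
stock.city | stock.score
BOS | 4

Derivation:
After WHERE (1 rows):
stock.city | stock.score
BOS | 4
After SELECT (1 rows):
stock.city | stock.score
BOS | 4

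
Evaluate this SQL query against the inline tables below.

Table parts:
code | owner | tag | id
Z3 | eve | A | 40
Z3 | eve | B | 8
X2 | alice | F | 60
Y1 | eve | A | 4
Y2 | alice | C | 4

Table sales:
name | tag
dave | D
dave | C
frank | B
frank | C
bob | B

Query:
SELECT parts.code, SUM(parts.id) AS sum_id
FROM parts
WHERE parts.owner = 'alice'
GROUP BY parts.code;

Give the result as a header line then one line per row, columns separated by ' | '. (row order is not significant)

== RESULT ==
parts.code | sum_id
X2 | 60
Y2 | 4

Derivation:
After WHERE (2 rows):
parts.code | parts.owner | parts.tag | parts.id
X2 | alice | F | 60
Y2 | alice | C | 4
After GROUP BY (2 rows):
parts.code | sum_id
X2 | 60
Y2 | 4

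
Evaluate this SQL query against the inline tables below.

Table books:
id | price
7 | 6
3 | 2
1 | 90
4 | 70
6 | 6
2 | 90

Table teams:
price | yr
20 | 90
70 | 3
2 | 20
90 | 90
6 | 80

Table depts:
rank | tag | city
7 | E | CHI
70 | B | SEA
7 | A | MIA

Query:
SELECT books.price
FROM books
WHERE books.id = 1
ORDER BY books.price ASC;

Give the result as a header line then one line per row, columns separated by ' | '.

== RESULT ==
books.price
90

Derivation:
After WHERE (1 rows):
books.id | books.price
1 | 90
After SELECT (1 rows):
books.price
90
After ORDER BY (1 rows):
books.price
90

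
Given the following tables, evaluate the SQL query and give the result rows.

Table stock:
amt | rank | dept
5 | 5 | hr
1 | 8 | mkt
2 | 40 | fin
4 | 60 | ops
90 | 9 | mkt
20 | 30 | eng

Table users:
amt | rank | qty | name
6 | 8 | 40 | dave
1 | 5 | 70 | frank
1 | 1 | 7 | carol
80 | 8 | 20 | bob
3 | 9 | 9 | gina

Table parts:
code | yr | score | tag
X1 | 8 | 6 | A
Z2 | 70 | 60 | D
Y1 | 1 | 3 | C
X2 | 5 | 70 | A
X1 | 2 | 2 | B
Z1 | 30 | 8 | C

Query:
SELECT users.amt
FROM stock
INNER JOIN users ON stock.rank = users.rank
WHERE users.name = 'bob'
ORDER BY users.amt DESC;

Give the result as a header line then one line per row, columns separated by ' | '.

After JOIN users (4 rows):
stock.amt | stock.rank | stock.dept | users.amt | users.rank | users.qty | users.name
5 | 5 | hr | 1 | 5 | 70 | frank
1 | 8 | mkt | 6 | 8 | 40 | dave
1 | 8 | mkt | 80 | 8 | 20 | bob
90 | 9 | mkt | 3 | 9 | 9 | gina
After WHERE (1 rows):
stock.amt | stock.rank | stock.dept | users.amt | users.rank | users.qty | users.name
1 | 8 | mkt | 80 | 8 | 20 | bob
After SELECT (1 rows):
users.amt
80
After ORDER BY (1 rows):
users.amt
80

== RESULT ==
users.amt
80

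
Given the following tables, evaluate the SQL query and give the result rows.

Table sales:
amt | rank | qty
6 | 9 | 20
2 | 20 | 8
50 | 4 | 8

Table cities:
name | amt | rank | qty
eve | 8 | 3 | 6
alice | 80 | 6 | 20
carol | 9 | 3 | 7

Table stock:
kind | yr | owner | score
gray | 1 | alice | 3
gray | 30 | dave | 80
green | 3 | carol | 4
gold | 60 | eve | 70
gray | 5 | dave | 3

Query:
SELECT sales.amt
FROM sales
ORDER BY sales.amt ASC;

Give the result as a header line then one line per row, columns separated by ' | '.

After SELECT (3 rows):
sales.amt
6
2
50
After ORDER BY (3 rows):
sales.amt
2
6
50

== RESULT ==
sales.amt
2
6
50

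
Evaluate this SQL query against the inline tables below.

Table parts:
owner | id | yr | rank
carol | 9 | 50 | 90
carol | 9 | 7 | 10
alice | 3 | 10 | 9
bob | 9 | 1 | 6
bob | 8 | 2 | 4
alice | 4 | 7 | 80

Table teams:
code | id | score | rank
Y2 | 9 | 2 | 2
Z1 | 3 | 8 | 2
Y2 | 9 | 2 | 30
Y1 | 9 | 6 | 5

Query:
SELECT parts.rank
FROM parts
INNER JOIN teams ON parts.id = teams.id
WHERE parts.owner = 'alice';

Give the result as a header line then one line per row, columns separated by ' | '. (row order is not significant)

== RESULT ==
parts.rank
9

Derivation:
After JOIN teams (10 rows):
parts.owner | parts.id | parts.yr | parts.rank | teams.code | teams.id | teams.score | teams.rank
carol | 9 | 50 | 90 | Y2 | 9 | 2 | 2
carol | 9 | 50 | 90 | Y2 | 9 | 2 | 30
carol | 9 | 50 | 90 | Y1 | 9 | 6 | 5
carol | 9 | 7 | 10 | Y2 | 9 | 2 | 2
carol | 9 | 7 | 10 | Y2 | 9 | 2 | 30
carol | 9 | 7 | 10 | Y1 | 9 | 6 | 5
alice | 3 | 10 | 9 | Z1 | 3 | 8 | 2
bob | 9 | 1 | 6 | Y2 | 9 | 2 | 2
bob | 9 | 1 | 6 | Y2 | 9 | 2 | 30
bob | 9 | 1 | 6 | Y1 | 9 | 6 | 5
After WHERE (1 rows):
parts.owner | parts.id | parts.yr | parts.rank | teams.code | teams.id | teams.score | teams.rank
alice | 3 | 10 | 9 | Z1 | 3 | 8 | 2
After SELECT (1 rows):
parts.rank
9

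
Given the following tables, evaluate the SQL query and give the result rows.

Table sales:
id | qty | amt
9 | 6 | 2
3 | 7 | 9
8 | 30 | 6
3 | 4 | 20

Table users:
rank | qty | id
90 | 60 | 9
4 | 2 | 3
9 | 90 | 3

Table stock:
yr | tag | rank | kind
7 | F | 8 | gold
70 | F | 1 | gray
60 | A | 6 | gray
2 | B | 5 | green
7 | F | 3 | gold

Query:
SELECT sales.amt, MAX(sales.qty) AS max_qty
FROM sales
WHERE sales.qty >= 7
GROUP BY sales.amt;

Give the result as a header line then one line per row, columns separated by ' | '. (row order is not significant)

After WHERE (2 rows):
sales.id | sales.qty | sales.amt
3 | 7 | 9
8 | 30 | 6
After GROUP BY (2 rows):
sales.amt | max_qty
9 | 7
6 | 30

== RESULT ==
sales.amt | max_qty
9 | 7
6 | 30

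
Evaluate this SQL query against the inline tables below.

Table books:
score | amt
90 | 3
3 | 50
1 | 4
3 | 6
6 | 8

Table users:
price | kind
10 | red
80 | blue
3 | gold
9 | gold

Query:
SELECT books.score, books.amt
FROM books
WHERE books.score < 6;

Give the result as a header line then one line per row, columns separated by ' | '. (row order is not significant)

After WHERE (3 rows):
books.score | books.amt
3 | 50
1 | 4
3 | 6
After SELECT (3 rows):
books.score | books.amt
3 | 50
1 | 4
3 | 6

== RESULT ==
books.score | books.amt
3 | 50
1 | 4
3 | 6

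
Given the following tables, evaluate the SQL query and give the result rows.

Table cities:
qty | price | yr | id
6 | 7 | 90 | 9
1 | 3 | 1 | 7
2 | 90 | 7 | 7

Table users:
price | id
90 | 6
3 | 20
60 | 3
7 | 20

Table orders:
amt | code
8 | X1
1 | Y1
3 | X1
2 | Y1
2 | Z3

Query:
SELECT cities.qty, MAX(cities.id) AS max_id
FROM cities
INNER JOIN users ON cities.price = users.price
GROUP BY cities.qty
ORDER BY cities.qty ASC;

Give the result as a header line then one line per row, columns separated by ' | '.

== RESULT ==
cities.qty | max_id
1 | 7
2 | 7
6 | 9

Derivation:
After JOIN users (3 rows):
cities.qty | cities.price | cities.yr | cities.id | users.price | users.id
6 | 7 | 90 | 9 | 7 | 20
1 | 3 | 1 | 7 | 3 | 20
2 | 90 | 7 | 7 | 90 | 6
After GROUP BY (3 rows):
cities.qty | max_id
6 | 9
1 | 7
2 | 7
After ORDER BY (3 rows):
cities.qty | max_id
1 | 7
2 | 7
6 | 9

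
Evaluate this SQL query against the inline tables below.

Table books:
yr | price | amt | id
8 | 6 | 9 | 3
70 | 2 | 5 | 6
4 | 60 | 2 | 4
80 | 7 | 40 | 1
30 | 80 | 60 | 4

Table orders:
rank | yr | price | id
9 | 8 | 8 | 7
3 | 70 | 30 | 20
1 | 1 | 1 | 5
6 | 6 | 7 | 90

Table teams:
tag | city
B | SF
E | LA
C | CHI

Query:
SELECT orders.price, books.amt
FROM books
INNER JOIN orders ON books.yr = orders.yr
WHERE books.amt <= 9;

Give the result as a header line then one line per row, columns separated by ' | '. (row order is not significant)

== RESULT ==
orders.price | books.amt
8 | 9
30 | 5

Derivation:
After JOIN orders (2 rows):
books.yr | books.price | books.amt | books.id | orders.rank | orders.yr | orders.price | orders.id
8 | 6 | 9 | 3 | 9 | 8 | 8 | 7
70 | 2 | 5 | 6 | 3 | 70 | 30 | 20
After WHERE (2 rows):
books.yr | books.price | books.amt | books.id | orders.rank | orders.yr | orders.price | orders.id
8 | 6 | 9 | 3 | 9 | 8 | 8 | 7
70 | 2 | 5 | 6 | 3 | 70 | 30 | 20
After SELECT (2 rows):
orders.price | books.amt
8 | 9
30 | 5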